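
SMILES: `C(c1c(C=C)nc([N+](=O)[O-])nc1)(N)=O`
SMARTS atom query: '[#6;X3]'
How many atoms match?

Check the 14 heavy atoms by environment: 2× n (aromatic, X2) → no; 4× c (aromatic, X3) → match; 3× C (X3) → match; 2× O (X1) → no; 1× N (X3) → no; 1× N (charge +1, X3) → no; 1× O (charge -1, X1) → no.
Summing the matching environments: 4 + 3 = 7 matching atoms.

7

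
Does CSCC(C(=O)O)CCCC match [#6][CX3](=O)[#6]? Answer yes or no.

No

The pattern [#6][CX3](=O)[#6] describes a carbonyl carbon (no H) flanked by two carbons — a ketone.
The closest candidate here is a carboxylic acid group (-C(=O)OH), but one neighbour of the carbonyl carbon is O, not C. No other fragment satisfies the full query, so there is no match.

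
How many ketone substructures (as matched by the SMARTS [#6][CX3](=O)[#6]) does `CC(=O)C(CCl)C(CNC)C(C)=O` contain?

2

[#6][CX3](=O)[#6] is the SMARTS for a ketone: a carbonyl carbon (no H) flanked by two carbons.
The molecule carries 2 separate instances of an acetyl/ketone group (-C(=O)CH3) meeting every constraint; each maps to a distinct set of atoms, giving 2 matches.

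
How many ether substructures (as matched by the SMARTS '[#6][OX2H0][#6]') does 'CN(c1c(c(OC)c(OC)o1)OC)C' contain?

[#6][OX2H0][#6] is the SMARTS for an ether: an aliphatic oxygen bridging two carbons with no H on the oxygen.
The molecule carries 3 separate instances of a methoxy ether (-OCH3) meeting every constraint; each maps to a distinct set of atoms, giving 3 matches.

3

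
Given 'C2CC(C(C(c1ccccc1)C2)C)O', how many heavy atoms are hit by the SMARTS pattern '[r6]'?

12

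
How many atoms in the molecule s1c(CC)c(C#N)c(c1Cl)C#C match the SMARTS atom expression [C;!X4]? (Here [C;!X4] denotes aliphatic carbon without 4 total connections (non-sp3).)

The query [C;!X4] means: aliphatic carbon that does not have four total connections.
Check the 12 heavy atoms by environment: 1× s (aromatic, X2) → no; 4× c (aromatic, X3) → no; 3× C (X2) → match; 1× N (X1) → no; 2× C (X4) → no; 1× Cl (X1) → no.
That gives 3 matching atoms.

3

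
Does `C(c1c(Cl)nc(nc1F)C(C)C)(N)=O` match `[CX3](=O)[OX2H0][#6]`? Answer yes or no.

No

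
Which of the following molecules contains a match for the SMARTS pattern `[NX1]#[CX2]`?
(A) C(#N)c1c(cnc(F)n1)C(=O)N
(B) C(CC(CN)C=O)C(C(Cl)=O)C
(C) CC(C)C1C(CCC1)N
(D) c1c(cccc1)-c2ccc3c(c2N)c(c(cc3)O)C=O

[NX1]#[CX2] describes a nitrogen triple-bonded to a two-connected carbon (a nitrile).
(A) contains a nitrile (-C#N), which satisfies every atom and bond constraint.
(B) has a primary amino group (-NH2) but the nitrogen is NX3 (three connections), not NX1 triple-bonded.
(C) has a primary amino group (-NH2) but the nitrogen is NX3 (three connections), not NX1 triple-bonded.
(D) has a primary amino group (-NH2) but the nitrogen is NX3 (three connections), not NX1 triple-bonded.
So the answer is (A).

A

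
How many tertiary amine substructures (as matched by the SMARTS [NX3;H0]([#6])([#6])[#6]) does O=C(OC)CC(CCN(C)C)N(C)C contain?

2

[NX3;H0]([#6])([#6])[#6] is the SMARTS for a tertiary amine: a trivalent nitrogen with no H, bonded to three carbons.
The molecule carries 2 separate instances of a dimethylamino group (-N(CH3)2) meeting every constraint; each maps to a distinct set of atoms, giving 2 matches.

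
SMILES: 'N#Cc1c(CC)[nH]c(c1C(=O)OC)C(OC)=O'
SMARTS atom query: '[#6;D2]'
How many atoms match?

The query [#6;D2] means: any carbon bonded to exactly two heavy atoms.
Check the 17 heavy atoms by environment: 1× n (aromatic, D2) → no; 4× c (aromatic, D3) → no; 2× C (D2) → match; 1× N (D1) → no; 3× C (D1) → no; 2× C (D3) → no; 2× O (D1) → no; 2× O (D2) → no.
That gives 2 matching atoms.

2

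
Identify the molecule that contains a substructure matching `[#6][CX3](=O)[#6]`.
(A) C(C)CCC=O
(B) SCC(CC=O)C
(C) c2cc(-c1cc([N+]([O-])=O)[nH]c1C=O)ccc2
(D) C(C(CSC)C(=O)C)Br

[#6][CX3](=O)[#6] describes a carbonyl carbon (no H) flanked by two carbons (a ketone).
(A) has an aldehyde (-CHO) but the carbonyl carbon has H1, so it is not flanked by two carbons.
(B) has an aldehyde (-CHO) but the carbonyl carbon has H1, so it is not flanked by two carbons.
(C) has an aldehyde (-CHO) but the carbonyl carbon has H1, so it is not flanked by two carbons.
(D) contains an acetyl/ketone group (-C(=O)CH3), which satisfies every atom and bond constraint.
So the answer is (D).

D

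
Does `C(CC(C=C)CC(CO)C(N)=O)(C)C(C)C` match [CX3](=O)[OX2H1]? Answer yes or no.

No

The pattern [CX3](=O)[OX2H1] describes an sp2 carbon double-bonded to O and single-bonded to an -OH oxygen — a carboxylic acid.
The closest candidate here is a primary amide (-C(=O)NH2), but the carbonyl is bonded to N, not to an -OH oxygen. No other fragment satisfies the full query, so there is no match.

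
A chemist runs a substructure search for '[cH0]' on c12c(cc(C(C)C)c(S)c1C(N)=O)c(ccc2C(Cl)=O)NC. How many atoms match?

The query [cH0] means: aromatic carbon with no attached hydrogen (substituted or ring-fusion).
Check the 22 heavy atoms by environment: 7× c (aromatic, H0) → match; 3× c (aromatic, H1) → no; 2× C (H0) → no; 2× O (H0) → no; 1× Cl (H0) → no; 1× C (H1) → no; 3× C (H3) → no; 1× S (H1) → no; 1× N (H2) → no; 1× N (H1) → no.
That gives 7 matching atoms.

7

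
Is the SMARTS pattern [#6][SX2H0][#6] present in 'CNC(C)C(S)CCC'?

No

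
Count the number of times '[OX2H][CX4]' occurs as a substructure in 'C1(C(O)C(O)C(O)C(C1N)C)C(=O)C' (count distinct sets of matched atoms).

3

[OX2H][CX4] is the SMARTS for an aliphatic alcohol: a hydroxyl oxygen bound to an sp3 (X4) carbon.
The molecule carries 3 separate instances of a hydroxyl group (-OH) meeting every constraint; each maps to a distinct set of atoms, giving 3 matches.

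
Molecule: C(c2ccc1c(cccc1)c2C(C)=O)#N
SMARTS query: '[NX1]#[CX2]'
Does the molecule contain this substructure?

The pattern [NX1]#[CX2] describes a nitrogen triple-bonded to a two-connected carbon — a nitrile.
The molecule carries a nitrile (-C#N), whose atoms satisfy every constraint of the query, so the pattern matches.

Yes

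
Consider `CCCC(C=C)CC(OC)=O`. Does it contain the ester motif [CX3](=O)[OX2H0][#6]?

The pattern [CX3](=O)[OX2H0][#6] describes a carbonyl carbon bonded to an oxygen that is itself bonded to carbon (no H on that O) — an ester.
The molecule carries a methyl-ester group (-C(=O)OCH3), whose atoms satisfy every constraint of the query, so the pattern matches.

Yes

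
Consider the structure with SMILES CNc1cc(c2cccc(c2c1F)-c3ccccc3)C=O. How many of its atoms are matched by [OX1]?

Check the 21 heavy atoms by environment: 16× c (aromatic, X3) → no; 1× N (X3) → no; 1× C (X4) → no; 1× F (X1) → no; 1× C (X3) → no; 1× O (X1) → match.
That gives 1 matching atom.

1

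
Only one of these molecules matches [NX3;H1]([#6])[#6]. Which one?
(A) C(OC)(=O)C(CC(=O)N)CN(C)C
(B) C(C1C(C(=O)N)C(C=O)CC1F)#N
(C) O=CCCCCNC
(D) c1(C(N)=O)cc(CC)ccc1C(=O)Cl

C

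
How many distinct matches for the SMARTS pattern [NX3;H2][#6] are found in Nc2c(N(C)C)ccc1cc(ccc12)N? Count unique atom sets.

[NX3;H2][#6] is the SMARTS for a primary amine: a trivalent nitrogen with two H attached to carbon.
The molecule carries 2 separate instances of a primary amino group (-NH2) meeting every constraint; each maps to a distinct set of atoms, giving 2 matches.

2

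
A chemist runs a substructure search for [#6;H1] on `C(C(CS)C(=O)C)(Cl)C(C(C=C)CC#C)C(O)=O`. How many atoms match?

Check the 18 heavy atoms by environment: 3× C (H2) → no; 6× C (H1) → match; 3× C (H0) → no; 2× O (H0) → no; 1× C (H3) → no; 1× S (H1) → no; 1× Cl (H0) → no; 1× O (H1) → no.
That gives 6 matching atoms.

6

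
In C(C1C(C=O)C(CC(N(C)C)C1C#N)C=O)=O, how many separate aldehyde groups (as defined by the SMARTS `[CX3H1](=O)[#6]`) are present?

3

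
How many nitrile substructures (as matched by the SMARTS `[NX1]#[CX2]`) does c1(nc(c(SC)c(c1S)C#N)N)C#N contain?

2

[NX1]#[CX2] is the SMARTS for a nitrile: a nitrogen triple-bonded to a two-connected carbon.
The molecule carries 2 separate instances of a nitrile (-C#N) meeting every constraint; each maps to a distinct set of atoms, giving 2 matches.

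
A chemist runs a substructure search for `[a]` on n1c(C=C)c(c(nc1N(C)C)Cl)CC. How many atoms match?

6

Check the 14 heavy atoms by environment: 2× n (aromatic) → match; 4× c (aromatic) → match; 1× Cl → no; 6× C → no; 1× N → no.
Summing the matching environments: 2 + 4 = 6 matching atoms.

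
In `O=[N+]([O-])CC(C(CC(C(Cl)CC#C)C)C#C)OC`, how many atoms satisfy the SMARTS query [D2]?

6

The query [D2] means: atom with exactly two heavy-atom neighbours.
Check the 18 heavy atoms by environment: 5× C (D2) → match; 4× C (D3) → no; 1× Cl (D1) → no; 4× C (D1) → no; 1× N (charge +1, D3) → no; 1× O (charge -1, D1) → no; 1× O (D1) → no; 1× O (D2) → match.
Summing the matching environments: 5 + 1 = 6 matching atoms.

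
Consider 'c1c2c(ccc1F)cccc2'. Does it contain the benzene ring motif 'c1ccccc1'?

Yes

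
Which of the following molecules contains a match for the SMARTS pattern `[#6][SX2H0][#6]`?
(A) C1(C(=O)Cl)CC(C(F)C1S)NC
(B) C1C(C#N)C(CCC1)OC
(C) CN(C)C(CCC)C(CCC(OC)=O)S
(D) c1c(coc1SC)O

[#6][SX2H0][#6] describes an aliphatic sulfur bridging two carbons with no H on the sulfur (a thioether).
(A) has a thiol (-SH) but the sulfur has H1, not H0 bridging two carbons.
(B) has a methoxy ether (-OCH3) but the bridging atom is O, not S.
(C) has a thiol (-SH) but the sulfur has H1, not H0 bridging two carbons.
(D) contains a methylthio ether (-SCH3), which satisfies every atom and bond constraint.
So the answer is (D).

D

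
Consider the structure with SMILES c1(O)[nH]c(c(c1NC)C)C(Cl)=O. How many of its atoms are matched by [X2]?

1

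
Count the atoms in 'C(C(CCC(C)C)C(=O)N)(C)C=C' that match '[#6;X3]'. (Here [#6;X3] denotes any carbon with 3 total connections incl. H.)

3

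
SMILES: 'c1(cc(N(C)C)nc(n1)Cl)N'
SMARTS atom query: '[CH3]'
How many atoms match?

2

Check the 11 heavy atoms by environment: 2× n (aromatic, H0) → no; 3× c (aromatic, H0) → no; 1× c (aromatic, H1) → no; 1× N (H2) → no; 1× Cl (H0) → no; 1× N (H0) → no; 2× C (H3) → match.
That gives 2 matching atoms.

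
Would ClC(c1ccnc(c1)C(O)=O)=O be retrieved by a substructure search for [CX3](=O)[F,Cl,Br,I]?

The pattern [CX3](=O)[F,Cl,Br,I] describes a carbonyl carbon bonded to a halogen — an acyl halide.
The molecule carries an acyl chloride (-C(=O)Cl), whose atoms satisfy every constraint of the query, so the pattern matches.

Yes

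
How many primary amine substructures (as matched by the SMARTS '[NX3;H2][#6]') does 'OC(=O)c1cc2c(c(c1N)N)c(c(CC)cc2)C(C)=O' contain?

[NX3;H2][#6] is the SMARTS for a primary amine: a trivalent nitrogen with two H attached to carbon.
The molecule carries 2 separate instances of a primary amino group (-NH2) meeting every constraint; each maps to a distinct set of atoms, giving 2 matches.

2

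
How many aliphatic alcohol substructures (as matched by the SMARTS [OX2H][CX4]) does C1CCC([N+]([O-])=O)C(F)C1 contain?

0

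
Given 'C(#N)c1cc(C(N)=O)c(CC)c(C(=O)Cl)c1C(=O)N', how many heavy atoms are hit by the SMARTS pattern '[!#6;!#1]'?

7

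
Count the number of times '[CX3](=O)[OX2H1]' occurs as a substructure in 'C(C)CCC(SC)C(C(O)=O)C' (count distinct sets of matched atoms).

[CX3](=O)[OX2H1] is the SMARTS for a carboxylic acid: an sp2 carbon double-bonded to O and single-bonded to an -OH oxygen.
Exactly one fragment in the molecule meets all constraints, giving 1 match.

1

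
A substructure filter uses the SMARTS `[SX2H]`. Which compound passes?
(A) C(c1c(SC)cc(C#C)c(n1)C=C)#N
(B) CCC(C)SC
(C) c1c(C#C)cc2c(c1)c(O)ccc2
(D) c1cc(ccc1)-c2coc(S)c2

D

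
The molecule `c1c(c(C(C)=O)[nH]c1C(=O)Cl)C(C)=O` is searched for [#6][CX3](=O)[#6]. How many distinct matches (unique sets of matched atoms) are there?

[#6][CX3](=O)[#6] is the SMARTS for a ketone: a carbonyl carbon (no H) flanked by two carbons.
The molecule carries 2 separate instances of an acetyl/ketone group (-C(=O)CH3) meeting every constraint; each maps to a distinct set of atoms, giving 2 matches.

2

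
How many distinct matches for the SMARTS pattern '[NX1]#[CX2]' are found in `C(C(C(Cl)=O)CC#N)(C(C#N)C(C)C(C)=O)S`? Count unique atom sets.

2

[NX1]#[CX2] is the SMARTS for a nitrile: a nitrogen triple-bonded to a two-connected carbon.
The molecule carries 2 separate instances of a nitrile (-C#N) meeting every constraint; each maps to a distinct set of atoms, giving 2 matches.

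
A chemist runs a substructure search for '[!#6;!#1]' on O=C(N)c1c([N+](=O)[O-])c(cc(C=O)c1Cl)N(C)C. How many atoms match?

The query [!#6;!#1] means: not carbon and not hydrogen — any heteroatom.
Check the 18 heavy atoms by environment: 6× c (aromatic) → no; 2× N → match; 4× C → no; 3× O → match; 1× Cl → match; 1× N (charge +1) → match; 1× O (charge -1) → match.
Summing the matching environments: 2 + 3 + 1 + 1 + 1 = 8 matching atoms.

8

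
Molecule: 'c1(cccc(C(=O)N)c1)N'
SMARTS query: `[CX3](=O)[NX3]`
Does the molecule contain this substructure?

Yes

The pattern [CX3](=O)[NX3] describes a carbonyl carbon bonded to a trivalent nitrogen — an amide.
The molecule carries a primary amide (-C(=O)NH2), whose atoms satisfy every constraint of the query, so the pattern matches.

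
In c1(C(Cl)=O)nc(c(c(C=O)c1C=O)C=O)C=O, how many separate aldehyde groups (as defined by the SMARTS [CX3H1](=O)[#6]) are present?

4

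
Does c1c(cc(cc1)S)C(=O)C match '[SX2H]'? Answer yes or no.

Yes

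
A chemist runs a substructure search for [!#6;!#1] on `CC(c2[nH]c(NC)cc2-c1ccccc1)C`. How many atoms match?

2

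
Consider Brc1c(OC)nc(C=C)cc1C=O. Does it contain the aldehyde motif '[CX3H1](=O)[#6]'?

The pattern [CX3H1](=O)[#6] describes an sp2 carbon with one H, double-bonded to O and single-bonded to carbon — an aldehyde.
The molecule carries an aldehyde (-CHO), whose atoms satisfy every constraint of the query, so the pattern matches.

Yes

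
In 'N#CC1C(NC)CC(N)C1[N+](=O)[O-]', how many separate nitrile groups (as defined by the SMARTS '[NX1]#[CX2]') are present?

1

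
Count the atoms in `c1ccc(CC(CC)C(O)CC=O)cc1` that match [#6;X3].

7

The query [#6;X3] means: any carbon (aromatic or not) with three total connections.
Check the 15 heavy atoms by environment: 6× C (X4) → no; 6× c (aromatic, X3) → match; 1× O (X2) → no; 1× C (X3) → match; 1× O (X1) → no.
Summing the matching environments: 6 + 1 = 7 matching atoms.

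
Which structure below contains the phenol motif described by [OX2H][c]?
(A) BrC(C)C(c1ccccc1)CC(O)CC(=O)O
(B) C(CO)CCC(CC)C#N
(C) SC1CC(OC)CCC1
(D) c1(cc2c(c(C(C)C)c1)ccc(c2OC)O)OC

[OX2H][c] describes a hydroxyl oxygen attached to an aromatic carbon (a phenol).
(A) has a hydroxyl group (-OH) but the -OH is on an aliphatic carbon, not an aromatic c.
(B) has a hydroxyl group (-OH) but the -OH is on an aliphatic carbon, not an aromatic c.
(C) has a methoxy ether (-OCH3) but the oxygen has H0, not H1.
(D) contains a hydroxyl group (-OH), which satisfies every atom and bond constraint.
So the answer is (D).

D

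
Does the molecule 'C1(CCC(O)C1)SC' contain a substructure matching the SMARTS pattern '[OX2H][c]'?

No

The pattern [OX2H][c] describes a hydroxyl oxygen attached to an aromatic carbon — a phenol.
The closest candidate here is a hydroxyl group (-OH), but the -OH is on an aliphatic carbon, not an aromatic c. No other fragment satisfies the full query, so there is no match.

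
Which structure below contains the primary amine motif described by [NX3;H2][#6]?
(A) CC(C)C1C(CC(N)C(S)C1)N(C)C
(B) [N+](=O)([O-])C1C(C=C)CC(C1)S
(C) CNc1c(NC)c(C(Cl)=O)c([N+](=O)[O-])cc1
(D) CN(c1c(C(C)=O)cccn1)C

A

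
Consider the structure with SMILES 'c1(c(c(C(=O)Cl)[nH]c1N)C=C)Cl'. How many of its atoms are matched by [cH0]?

Check the 12 heavy atoms by environment: 1× n (aromatic, H1) → no; 4× c (aromatic, H0) → match; 1× C (H0) → no; 1× O (H0) → no; 2× Cl (H0) → no; 1× C (H1) → no; 1× C (H2) → no; 1× N (H2) → no.
That gives 4 matching atoms.

4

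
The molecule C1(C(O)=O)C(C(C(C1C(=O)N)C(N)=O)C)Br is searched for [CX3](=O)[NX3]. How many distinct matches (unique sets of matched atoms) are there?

[CX3](=O)[NX3] is the SMARTS for an amide: a carbonyl carbon bonded to a trivalent nitrogen.
The molecule carries 2 separate instances of a primary amide (-C(=O)NH2) meeting every constraint; each maps to a distinct set of atoms, giving 2 matches.

2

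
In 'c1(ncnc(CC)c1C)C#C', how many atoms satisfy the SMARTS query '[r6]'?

6

The query [r6] means: r6 matches atoms in a six-membered ring.
Check the 11 heavy atoms by environment: 2× n (aromatic, in 6-ring) → match; 4× c (aromatic, in 6-ring) → match; 5× C (acyclic) → no.
Summing the matching environments: 2 + 4 = 6 matching atoms.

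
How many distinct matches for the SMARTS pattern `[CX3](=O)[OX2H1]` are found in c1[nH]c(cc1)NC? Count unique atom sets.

[CX3](=O)[OX2H1] is the SMARTS for a carboxylic acid: an sp2 carbon double-bonded to O and single-bonded to an -OH oxygen.
No fragment in the molecule satisfies every constraint, giving 0 matches.

0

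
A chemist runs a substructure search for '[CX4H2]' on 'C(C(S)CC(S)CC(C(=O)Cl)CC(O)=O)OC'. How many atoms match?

4

The query [CX4H2] means: sp3 carbon (X4) with exactly two hydrogens.
Check the 17 heavy atoms by environment: 4× C (H2, X4) → match; 3× C (H1, X4) → no; 1× O (H0, X2) → no; 1× C (H3, X4) → no; 2× S (H1, X2) → no; 2× C (H0, X3) → no; 2× O (H0, X1) → no; 1× Cl (H0, X1) → no; 1× O (H1, X2) → no.
That gives 4 matching atoms.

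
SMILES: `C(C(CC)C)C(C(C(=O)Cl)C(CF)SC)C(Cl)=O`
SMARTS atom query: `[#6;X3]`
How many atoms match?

2

The query [#6;X3] means: any carbon (aromatic or not) with three total connections.
Check the 18 heavy atoms by environment: 10× C (X4) → no; 2× C (X3) → match; 2× O (X1) → no; 2× Cl (X1) → no; 1× F (X1) → no; 1× S (X2) → no.
That gives 2 matching atoms.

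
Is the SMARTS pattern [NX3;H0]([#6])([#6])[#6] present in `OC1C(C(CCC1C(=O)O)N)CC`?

No

The pattern [NX3;H0]([#6])([#6])[#6] describes a trivalent nitrogen with no H, bonded to three carbons — a tertiary amine.
The closest candidate here is a primary amino group (-NH2), but the nitrogen has H2, not H0 with three carbons. No other fragment satisfies the full query, so there is no match.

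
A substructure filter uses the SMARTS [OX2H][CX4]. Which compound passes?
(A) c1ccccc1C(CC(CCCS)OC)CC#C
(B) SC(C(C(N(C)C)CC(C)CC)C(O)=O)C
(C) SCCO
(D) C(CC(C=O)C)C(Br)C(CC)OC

[OX2H][CX4] describes a hydroxyl oxygen bound to an sp3 (X4) carbon (an aliphatic alcohol).
(A) has a methoxy ether (-OCH3) but the oxygen has H0 (ether), not H1.
(B) has a carboxylic acid group (-C(=O)OH) but the -OH is on a CX3 carbonyl carbon, not a CX4 carbon.
(C) contains a hydroxyl group (-OH), which satisfies every atom and bond constraint.
(D) has a methoxy ether (-OCH3) but the oxygen has H0 (ether), not H1.
So the answer is (C).

C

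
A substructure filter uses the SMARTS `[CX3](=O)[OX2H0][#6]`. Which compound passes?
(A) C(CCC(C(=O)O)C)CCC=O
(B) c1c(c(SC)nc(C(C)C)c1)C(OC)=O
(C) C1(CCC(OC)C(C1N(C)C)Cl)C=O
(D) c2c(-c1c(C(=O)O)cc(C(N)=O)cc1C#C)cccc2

B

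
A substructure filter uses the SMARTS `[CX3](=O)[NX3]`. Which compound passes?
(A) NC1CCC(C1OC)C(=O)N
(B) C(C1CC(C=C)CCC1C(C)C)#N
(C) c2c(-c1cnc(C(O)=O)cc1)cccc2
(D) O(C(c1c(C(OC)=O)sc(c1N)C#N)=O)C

[CX3](=O)[NX3] describes a carbonyl carbon bonded to a trivalent nitrogen (an amide).
(A) contains a primary amide (-C(=O)NH2), which satisfies every atom and bond constraint.
(B) has a nitrile (-C#N) but the nitrile N is NX1 (triple-bonded), not NX3.
(C) has a carboxylic acid group (-C(=O)OH) but the carbonyl is bonded to O, not to an NX3 nitrogen.
(D) has a methyl-ester group (-C(=O)OCH3) but the carbonyl is bonded to O, not to an NX3 nitrogen.
So the answer is (A).

A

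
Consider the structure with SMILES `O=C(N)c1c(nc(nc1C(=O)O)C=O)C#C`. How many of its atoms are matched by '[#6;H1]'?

The query [#6;H1] means: any carbon bearing exactly one hydrogen.
Check the 16 heavy atoms by environment: 2× n (aromatic, H0) → no; 4× c (aromatic, H0) → no; 3× C (H0) → no; 3× O (H0) → no; 1× N (H2) → no; 2× C (H1) → match; 1× O (H1) → no.
That gives 2 matching atoms.

2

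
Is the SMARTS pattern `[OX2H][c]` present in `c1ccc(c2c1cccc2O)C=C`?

Yes

The pattern [OX2H][c] describes a hydroxyl oxygen attached to an aromatic carbon — a phenol.
The molecule carries a hydroxyl group (-OH), whose atoms satisfy every constraint of the query, so the pattern matches.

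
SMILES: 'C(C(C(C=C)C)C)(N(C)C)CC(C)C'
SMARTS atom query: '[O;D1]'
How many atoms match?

0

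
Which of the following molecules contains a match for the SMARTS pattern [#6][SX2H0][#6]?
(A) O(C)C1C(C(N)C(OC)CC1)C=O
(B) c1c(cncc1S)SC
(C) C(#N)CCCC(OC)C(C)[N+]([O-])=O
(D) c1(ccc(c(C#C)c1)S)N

B

[#6][SX2H0][#6] describes an aliphatic sulfur bridging two carbons with no H on the sulfur (a thioether).
(A) has a methoxy ether (-OCH3) but the bridging atom is O, not S.
(B) contains a methylthio ether (-SCH3), which satisfies every atom and bond constraint.
(C) has a methoxy ether (-OCH3) but the bridging atom is O, not S.
(D) has a thiol (-SH) but the sulfur has H1, not H0 bridging two carbons.
So the answer is (B).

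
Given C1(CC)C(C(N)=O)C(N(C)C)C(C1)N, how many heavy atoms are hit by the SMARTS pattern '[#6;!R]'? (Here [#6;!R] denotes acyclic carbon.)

Check the 14 heavy atoms by environment: 5× C (in 5-ring) → no; 5× C (acyclic) → match; 1× O (acyclic) → no; 3× N (acyclic) → no.
That gives 5 matching atoms.

5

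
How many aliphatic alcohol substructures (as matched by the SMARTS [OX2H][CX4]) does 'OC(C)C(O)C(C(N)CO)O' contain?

4

[OX2H][CX4] is the SMARTS for an aliphatic alcohol: a hydroxyl oxygen bound to an sp3 (X4) carbon.
The molecule carries 4 separate instances of a hydroxyl group (-OH) meeting every constraint; each maps to a distinct set of atoms, giving 4 matches.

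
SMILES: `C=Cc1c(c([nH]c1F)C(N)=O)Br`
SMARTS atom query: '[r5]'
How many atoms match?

The query [r5] means: r5 matches atoms in a five-membered ring.
Check the 12 heavy atoms by environment: 1× n (aromatic, in 5-ring) → match; 4× c (aromatic, in 5-ring) → match; 3× C (acyclic) → no; 1× O (acyclic) → no; 1× N (acyclic) → no; 1× Br (acyclic) → no; 1× F (acyclic) → no.
Summing the matching environments: 1 + 4 = 5 matching atoms.

5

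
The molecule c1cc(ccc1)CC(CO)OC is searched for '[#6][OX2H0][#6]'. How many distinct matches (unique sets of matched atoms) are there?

1

[#6][OX2H0][#6] is the SMARTS for an ether: an aliphatic oxygen bridging two carbons with no H on the oxygen.
Exactly one fragment in the molecule meets all constraints, giving 1 match.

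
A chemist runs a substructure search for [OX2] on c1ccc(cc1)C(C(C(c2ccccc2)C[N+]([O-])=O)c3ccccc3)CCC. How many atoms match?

0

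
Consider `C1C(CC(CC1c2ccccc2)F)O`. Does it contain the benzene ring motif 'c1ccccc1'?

Yes

The pattern c1ccccc1 describes six aromatic carbons in a ring — a benzene ring.
The molecule carries a phenyl ring, whose atoms satisfy every constraint of the query, so the pattern matches.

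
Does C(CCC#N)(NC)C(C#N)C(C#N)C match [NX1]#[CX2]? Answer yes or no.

Yes

The pattern [NX1]#[CX2] describes a nitrogen triple-bonded to a two-connected carbon — a nitrile.
The molecule carries a nitrile (-C#N), whose atoms satisfy every constraint of the query, so the pattern matches.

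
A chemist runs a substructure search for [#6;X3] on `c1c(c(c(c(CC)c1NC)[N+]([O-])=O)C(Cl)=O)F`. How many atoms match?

Check the 17 heavy atoms by environment: 6× c (aromatic, X3) → match; 1× N (charge +1, X3) → no; 1× O (charge -1, X1) → no; 2× O (X1) → no; 1× N (X3) → no; 3× C (X4) → no; 1× F (X1) → no; 1× C (X3) → match; 1× Cl (X1) → no.
Summing the matching environments: 6 + 1 = 7 matching atoms.

7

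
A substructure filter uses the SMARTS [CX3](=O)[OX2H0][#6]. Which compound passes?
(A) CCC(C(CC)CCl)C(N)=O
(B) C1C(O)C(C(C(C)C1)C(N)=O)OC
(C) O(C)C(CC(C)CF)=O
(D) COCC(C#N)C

[CX3](=O)[OX2H0][#6] describes a carbonyl carbon bonded to an oxygen that is itself bonded to carbon (no H on that O) (an ester).
(A) has a primary amide (-C(=O)NH2) but the carbonyl is bonded to N, not to an O-C linkage.
(B) has a methoxy ether (-OCH3) but the ether oxygen is not adjacent to a C=O carbon.
(C) contains a methyl-ester group (-C(=O)OCH3), which satisfies every atom and bond constraint.
(D) has a methoxy ether (-OCH3) but the ether oxygen is not adjacent to a C=O carbon.
So the answer is (C).

C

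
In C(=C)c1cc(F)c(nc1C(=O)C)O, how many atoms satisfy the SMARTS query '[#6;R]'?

5

The query [#6;R] means: carbon that is part of a ring.
Check the 13 heavy atoms by environment: 1× n (aromatic, in 6-ring) → no; 5× c (aromatic, in 6-ring) → match; 4× C (acyclic) → no; 2× O (acyclic) → no; 1× F (acyclic) → no.
That gives 5 matching atoms.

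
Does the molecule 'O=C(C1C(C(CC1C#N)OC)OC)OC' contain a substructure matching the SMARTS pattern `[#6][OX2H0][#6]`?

Yes

The pattern [#6][OX2H0][#6] describes an aliphatic oxygen bridging two carbons with no H on the oxygen — an ether.
The molecule carries a methoxy ether (-OCH3), whose atoms satisfy every constraint of the query, so the pattern matches.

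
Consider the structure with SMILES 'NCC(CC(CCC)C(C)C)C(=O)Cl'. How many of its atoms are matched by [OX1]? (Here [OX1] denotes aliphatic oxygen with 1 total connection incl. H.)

1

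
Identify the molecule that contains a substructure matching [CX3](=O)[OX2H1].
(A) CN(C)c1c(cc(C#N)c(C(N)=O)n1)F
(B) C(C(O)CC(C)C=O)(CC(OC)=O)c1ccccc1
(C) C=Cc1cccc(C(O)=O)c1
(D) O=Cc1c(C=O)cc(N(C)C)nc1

C

[CX3](=O)[OX2H1] describes an sp2 carbon double-bonded to O and single-bonded to an -OH oxygen (a carboxylic acid).
(A) has a primary amide (-C(=O)NH2) but the carbonyl is bonded to N, not to an -OH oxygen.
(B) has a methyl-ester group (-C(=O)OCH3) but the singly-bonded O has no H (OX2H0, not OX2H1).
(C) contains a carboxylic acid group (-C(=O)OH), which satisfies every atom and bond constraint.
(D) has an aldehyde (-CHO) but there is no singly-bonded oxygen on the carbonyl carbon.
So the answer is (C).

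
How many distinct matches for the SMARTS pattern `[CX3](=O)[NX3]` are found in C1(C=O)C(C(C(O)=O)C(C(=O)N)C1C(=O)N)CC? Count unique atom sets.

2

[CX3](=O)[NX3] is the SMARTS for an amide: a carbonyl carbon bonded to a trivalent nitrogen.
The molecule carries 2 separate instances of a primary amide (-C(=O)NH2) meeting every constraint; each maps to a distinct set of atoms, giving 2 matches.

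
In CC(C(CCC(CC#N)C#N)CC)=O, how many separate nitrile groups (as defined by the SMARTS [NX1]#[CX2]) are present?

[NX1]#[CX2] is the SMARTS for a nitrile: a nitrogen triple-bonded to a two-connected carbon.
The molecule carries 2 separate instances of a nitrile (-C#N) meeting every constraint; each maps to a distinct set of atoms, giving 2 matches.

2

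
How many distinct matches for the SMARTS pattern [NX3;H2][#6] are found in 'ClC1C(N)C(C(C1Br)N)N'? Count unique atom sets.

3

[NX3;H2][#6] is the SMARTS for a primary amine: a trivalent nitrogen with two H attached to carbon.
The molecule carries 3 separate instances of a primary amino group (-NH2) meeting every constraint; each maps to a distinct set of atoms, giving 3 matches.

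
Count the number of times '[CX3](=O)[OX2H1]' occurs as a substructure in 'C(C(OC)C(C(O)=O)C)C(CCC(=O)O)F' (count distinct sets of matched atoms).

2

[CX3](=O)[OX2H1] is the SMARTS for a carboxylic acid: an sp2 carbon double-bonded to O and single-bonded to an -OH oxygen.
The molecule carries 2 separate instances of a carboxylic acid group (-C(=O)OH) meeting every constraint; each maps to a distinct set of atoms, giving 2 matches.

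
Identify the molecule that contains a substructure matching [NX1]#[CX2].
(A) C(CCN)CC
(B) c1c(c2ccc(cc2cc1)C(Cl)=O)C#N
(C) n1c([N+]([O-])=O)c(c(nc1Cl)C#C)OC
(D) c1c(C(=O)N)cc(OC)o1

B

[NX1]#[CX2] describes a nitrogen triple-bonded to a two-connected carbon (a nitrile).
(A) has a primary amino group (-NH2) but the nitrogen is NX3 (three connections), not NX1 triple-bonded.
(B) contains a nitrile (-C#N), which satisfies every atom and bond constraint.
(C) has a nitro group (-[N+](=O)[O-]) but there is no C#N triple bond.
(D) has a primary amide (-C(=O)NH2) but the nitrogen is NX3, not NX1.
So the answer is (B).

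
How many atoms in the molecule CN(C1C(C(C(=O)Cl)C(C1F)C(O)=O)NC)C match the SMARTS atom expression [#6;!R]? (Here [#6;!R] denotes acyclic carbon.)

5

The query [#6;!R] means: carbon not in any ring.
Check the 17 heavy atoms by environment: 5× C (in 5-ring) → no; 5× C (acyclic) → match; 3× O (acyclic) → no; 2× N (acyclic) → no; 1× Cl (acyclic) → no; 1× F (acyclic) → no.
That gives 5 matching atoms.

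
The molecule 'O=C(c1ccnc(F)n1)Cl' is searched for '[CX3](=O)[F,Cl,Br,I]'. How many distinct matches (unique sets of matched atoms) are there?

1

[CX3](=O)[F,Cl,Br,I] is the SMARTS for an acyl halide: a carbonyl carbon bonded to a halogen.
Exactly one fragment in the molecule meets all constraints, giving 1 match.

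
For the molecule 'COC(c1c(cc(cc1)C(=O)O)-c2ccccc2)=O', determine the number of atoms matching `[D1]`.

4

The query [D1] means: atom with exactly one heavy-atom neighbour (degree 1).
Check the 19 heavy atoms by environment: 8× c (aromatic, D2) → no; 4× c (aromatic, D3) → no; 2× C (D3) → no; 3× O (D1) → match; 1× O (D2) → no; 1× C (D1) → match.
Summing the matching environments: 3 + 1 = 4 matching atoms.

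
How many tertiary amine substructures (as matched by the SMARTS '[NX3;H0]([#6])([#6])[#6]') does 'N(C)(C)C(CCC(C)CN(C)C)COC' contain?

2

[NX3;H0]([#6])([#6])[#6] is the SMARTS for a tertiary amine: a trivalent nitrogen with no H, bonded to three carbons.
The molecule carries 2 separate instances of a dimethylamino group (-N(CH3)2) meeting every constraint; each maps to a distinct set of atoms, giving 2 matches.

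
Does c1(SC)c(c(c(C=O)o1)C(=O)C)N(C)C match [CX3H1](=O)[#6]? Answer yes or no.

Yes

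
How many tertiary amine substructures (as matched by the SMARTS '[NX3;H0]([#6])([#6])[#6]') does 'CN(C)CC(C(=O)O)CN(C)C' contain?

[NX3;H0]([#6])([#6])[#6] is the SMARTS for a tertiary amine: a trivalent nitrogen with no H, bonded to three carbons.
The molecule carries 2 separate instances of a dimethylamino group (-N(CH3)2) meeting every constraint; each maps to a distinct set of atoms, giving 2 matches.

2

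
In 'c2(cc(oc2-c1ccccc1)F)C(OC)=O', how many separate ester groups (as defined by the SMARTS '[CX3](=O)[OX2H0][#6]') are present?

1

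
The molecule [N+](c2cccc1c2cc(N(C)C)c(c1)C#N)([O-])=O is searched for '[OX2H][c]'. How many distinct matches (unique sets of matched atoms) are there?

0

[OX2H][c] is the SMARTS for a phenol: a hydroxyl oxygen attached to an aromatic carbon.
No fragment in the molecule satisfies every constraint, giving 0 matches.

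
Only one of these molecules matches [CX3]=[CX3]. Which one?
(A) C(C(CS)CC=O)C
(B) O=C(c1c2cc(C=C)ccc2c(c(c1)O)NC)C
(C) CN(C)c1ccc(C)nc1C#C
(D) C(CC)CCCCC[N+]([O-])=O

[CX3]=[CX3] describes a non-aromatic C=C double bond between two sp2 carbons (an alkene).
(A) has an ethyl group (-CH2CH3) but its C-C bond is a single bond between CX4 carbons, not CX3=CX3.
(B) contains a vinyl group (-CH=CH2), which satisfies every atom and bond constraint.
(C) has an ethynyl group (-C#CH) but the C-C bond is a triple bond, not a double bond.
(D) has an ethyl group (-CH2CH3) but its C-C bond is a single bond between CX4 carbons, not CX3=CX3.
So the answer is (B).

B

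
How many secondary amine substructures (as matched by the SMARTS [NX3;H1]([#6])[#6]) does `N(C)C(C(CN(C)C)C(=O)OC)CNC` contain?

2

[NX3;H1]([#6])[#6] is the SMARTS for a secondary amine: a trivalent nitrogen with one H, bonded to two carbons.
The molecule carries 2 separate instances of an N-methylamino group (-NHCH3) meeting every constraint; each maps to a distinct set of atoms, giving 2 matches.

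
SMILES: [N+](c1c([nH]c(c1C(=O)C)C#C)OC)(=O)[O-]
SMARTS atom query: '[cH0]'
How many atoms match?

Check the 15 heavy atoms by environment: 1× n (aromatic, H1) → no; 4× c (aromatic, H0) → match; 2× C (H0) → no; 3× O (H0) → no; 2× C (H3) → no; 1× N (charge +1, H0) → no; 1× O (charge -1, H0) → no; 1× C (H1) → no.
That gives 4 matching atoms.

4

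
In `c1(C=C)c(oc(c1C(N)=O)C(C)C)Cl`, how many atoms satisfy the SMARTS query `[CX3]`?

3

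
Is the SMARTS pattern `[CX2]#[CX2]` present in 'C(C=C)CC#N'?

No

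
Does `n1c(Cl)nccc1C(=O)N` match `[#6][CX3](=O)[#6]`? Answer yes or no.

No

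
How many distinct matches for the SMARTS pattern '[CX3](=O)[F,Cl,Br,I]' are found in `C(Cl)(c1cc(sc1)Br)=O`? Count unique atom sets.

1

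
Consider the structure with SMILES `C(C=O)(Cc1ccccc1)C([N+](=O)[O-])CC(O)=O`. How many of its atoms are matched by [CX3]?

2

The query [CX3] means: C with X3: aliphatic carbon with exactly 3 total connections.
Check the 18 heavy atoms by environment: 4× C (X4) → no; 2× C (X3) → match; 3× O (X1) → no; 1× O (X2) → no; 1× N (charge +1, X3) → no; 1× O (charge -1, X1) → no; 6× c (aromatic, X3) → no.
That gives 2 matching atoms.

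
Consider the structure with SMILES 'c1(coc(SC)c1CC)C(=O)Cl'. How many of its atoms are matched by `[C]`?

4

The query [C] means: uppercase C matches aliphatic (non-aromatic) carbon only.
Check the 12 heavy atoms by environment: 1× o (aromatic) → no; 4× c (aromatic) → no; 4× C → match; 1× S → no; 1× O → no; 1× Cl → no.
That gives 4 matching atoms.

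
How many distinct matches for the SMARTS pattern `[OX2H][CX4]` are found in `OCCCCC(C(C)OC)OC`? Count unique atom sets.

1

[OX2H][CX4] is the SMARTS for an aliphatic alcohol: a hydroxyl oxygen bound to an sp3 (X4) carbon.
Exactly one fragment in the molecule meets all constraints, giving 1 match.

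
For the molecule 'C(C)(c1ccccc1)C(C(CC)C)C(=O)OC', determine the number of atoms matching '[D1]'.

5

The query [D1] means: atom with exactly one heavy-atom neighbour (degree 1).
Check the 17 heavy atoms by environment: 4× C (D1) → match; 4× C (D3) → no; 1× O (D1) → match; 1× O (D2) → no; 1× c (aromatic, D3) → no; 5× c (aromatic, D2) → no; 1× C (D2) → no.
Summing the matching environments: 4 + 1 = 5 matching atoms.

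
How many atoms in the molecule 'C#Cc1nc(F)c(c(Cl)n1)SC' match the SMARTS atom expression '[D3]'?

Check the 12 heavy atoms by environment: 2× n (aromatic, D2) → no; 4× c (aromatic, D3) → match; 1× S (D2) → no; 2× C (D1) → no; 1× C (D2) → no; 1× Cl (D1) → no; 1× F (D1) → no.
That gives 4 matching atoms.

4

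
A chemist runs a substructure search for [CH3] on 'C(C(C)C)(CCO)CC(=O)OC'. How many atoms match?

3

Check the 12 heavy atoms by environment: 3× C (H2) → no; 2× C (H1) → no; 1× C (H0) → no; 2× O (H0) → no; 3× C (H3) → match; 1× O (H1) → no.
That gives 3 matching atoms.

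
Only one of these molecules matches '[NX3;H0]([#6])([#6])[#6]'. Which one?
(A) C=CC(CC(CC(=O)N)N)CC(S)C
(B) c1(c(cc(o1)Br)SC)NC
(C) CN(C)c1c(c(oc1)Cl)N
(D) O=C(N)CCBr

C

[NX3;H0]([#6])([#6])[#6] describes a trivalent nitrogen with no H, bonded to three carbons (a tertiary amine).
(A) has a primary amide (-C(=O)NH2) but the amide nitrogen has H2 and only one carbon neighbour.
(B) has an N-methylamino group (-NHCH3) but the nitrogen still has one H (H1), not H0.
(C) contains a dimethylamino group (-N(CH3)2), which satisfies every atom and bond constraint.
(D) has a primary amide (-C(=O)NH2) but the amide nitrogen has H2 and only one carbon neighbour.
So the answer is (C).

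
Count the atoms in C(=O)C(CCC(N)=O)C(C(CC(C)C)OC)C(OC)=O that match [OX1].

3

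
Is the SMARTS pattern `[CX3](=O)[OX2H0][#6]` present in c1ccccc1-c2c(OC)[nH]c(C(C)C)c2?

The pattern [CX3](=O)[OX2H0][#6] describes a carbonyl carbon bonded to an oxygen that is itself bonded to carbon (no H on that O) — an ester.
The closest candidate here is a methoxy ether (-OCH3), but the ether oxygen is not adjacent to a C=O carbon. No other fragment satisfies the full query, so there is no match.

No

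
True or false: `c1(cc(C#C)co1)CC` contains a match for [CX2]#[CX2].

True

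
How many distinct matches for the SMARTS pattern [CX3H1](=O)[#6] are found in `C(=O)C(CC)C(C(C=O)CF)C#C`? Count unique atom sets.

2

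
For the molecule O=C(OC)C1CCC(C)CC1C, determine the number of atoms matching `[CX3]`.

The query [CX3] means: C with X3: aliphatic carbon with exactly 3 total connections.
Check the 12 heavy atoms by environment: 9× C (X4) → no; 1× C (X3) → match; 1× O (X1) → no; 1× O (X2) → no.
That gives 1 matching atom.

1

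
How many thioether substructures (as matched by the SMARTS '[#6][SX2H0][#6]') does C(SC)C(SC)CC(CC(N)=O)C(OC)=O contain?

2

[#6][SX2H0][#6] is the SMARTS for a thioether: an aliphatic sulfur bridging two carbons with no H on the sulfur.
The molecule carries 2 separate instances of a methylthio ether (-SCH3) meeting every constraint; each maps to a distinct set of atoms, giving 2 matches.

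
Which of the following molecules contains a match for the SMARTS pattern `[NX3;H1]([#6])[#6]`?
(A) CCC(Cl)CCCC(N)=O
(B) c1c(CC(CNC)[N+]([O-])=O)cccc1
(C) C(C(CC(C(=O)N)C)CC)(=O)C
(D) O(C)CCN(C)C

B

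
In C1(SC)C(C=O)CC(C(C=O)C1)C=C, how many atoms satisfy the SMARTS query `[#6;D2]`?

5

The query [#6;D2] means: any carbon bonded to exactly two heavy atoms.
Check the 14 heavy atoms by environment: 4× C (D3) → no; 5× C (D2) → match; 1× S (D2) → no; 2× C (D1) → no; 2× O (D1) → no.
That gives 5 matching atoms.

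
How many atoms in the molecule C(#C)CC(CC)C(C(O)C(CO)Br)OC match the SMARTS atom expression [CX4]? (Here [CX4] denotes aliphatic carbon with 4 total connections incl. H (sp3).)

9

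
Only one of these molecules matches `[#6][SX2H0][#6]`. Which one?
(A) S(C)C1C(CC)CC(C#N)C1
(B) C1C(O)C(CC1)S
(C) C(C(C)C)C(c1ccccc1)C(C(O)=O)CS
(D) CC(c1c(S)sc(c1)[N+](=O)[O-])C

A

[#6][SX2H0][#6] describes an aliphatic sulfur bridging two carbons with no H on the sulfur (a thioether).
(A) contains a methylthio ether (-SCH3), which satisfies every atom and bond constraint.
(B) has a thiol (-SH) but the sulfur has H1, not H0 bridging two carbons.
(C) has a thiol (-SH) but the sulfur has H1, not H0 bridging two carbons.
(D) has a thiol (-SH) but the sulfur has H1, not H0 bridging two carbons.
So the answer is (A).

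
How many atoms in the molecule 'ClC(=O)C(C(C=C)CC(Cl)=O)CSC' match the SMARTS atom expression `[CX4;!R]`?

The query [CX4;!R] means: aliphatic carbon with four total connections, not in a ring.
Check the 14 heavy atoms by environment: 5× C (X4, acyclic) → match; 1× S (X2, acyclic) → no; 4× C (X3, acyclic) → no; 2× O (X1, acyclic) → no; 2× Cl (X1, acyclic) → no.
That gives 5 matching atoms.

5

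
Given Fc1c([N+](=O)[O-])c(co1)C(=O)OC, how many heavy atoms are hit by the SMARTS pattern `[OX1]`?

The query [OX1] means: aliphatic oxygen with one total connection — typically a carbonyl =O or an oxide.
Check the 13 heavy atoms by environment: 1× o (aromatic, X2) → no; 4× c (aromatic, X3) → no; 1× N (charge +1, X3) → no; 1× O (charge -1, X1) → match; 2× O (X1) → match; 1× C (X3) → no; 1× O (X2) → no; 1× C (X4) → no; 1× F (X1) → no.
Summing the matching environments: 1 + 2 = 3 matching atoms.

3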